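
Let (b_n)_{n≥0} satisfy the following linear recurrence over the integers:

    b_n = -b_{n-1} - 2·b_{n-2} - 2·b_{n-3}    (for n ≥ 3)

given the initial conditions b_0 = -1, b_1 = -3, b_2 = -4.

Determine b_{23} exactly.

b_3 = -1·-4 + -2·-3 + -2·-1 = 12
b_4 = -1·12 + -2·-4 + -2·-3 = 2
b_5 = -1·2 + -2·12 + -2·-4 = -18
b_6 = -1·-18 + -2·2 + -2·12 = -10
b_7 = -1·-10 + -2·-18 + -2·2 = 42
b_8 = -1·42 + -2·-10 + -2·-18 = 14
b_9 = -1·14 + -2·42 + -2·-10 = -78
b_10 = -1·-78 + -2·14 + -2·42 = -34
b_11 = -1·-34 + -2·-78 + -2·14 = 162
b_12 = -1·162 + -2·-34 + -2·-78 = 62
b_13 = -1·62 + -2·162 + -2·-34 = -318
b_14 = -1·-318 + -2·62 + -2·162 = -130
b_15 = -1·-130 + -2·-318 + -2·62 = 642
b_16 = -1·642 + -2·-130 + -2·-318 = 254
b_17 = -1·254 + -2·642 + -2·-130 = -1278
b_18 = -1·-1278 + -2·254 + -2·642 = -514
b_19 = -1·-514 + -2·-1278 + -2·254 = 2562
b_20 = -1·2562 + -2·-514 + -2·-1278 = 1022
b_21 = -1·1022 + -2·2562 + -2·-514 = -5118
b_22 = -1·-5118 + -2·1022 + -2·2562 = -2050
b_23 = -1·-2050 + -2·-5118 + -2·1022 = 10242

10242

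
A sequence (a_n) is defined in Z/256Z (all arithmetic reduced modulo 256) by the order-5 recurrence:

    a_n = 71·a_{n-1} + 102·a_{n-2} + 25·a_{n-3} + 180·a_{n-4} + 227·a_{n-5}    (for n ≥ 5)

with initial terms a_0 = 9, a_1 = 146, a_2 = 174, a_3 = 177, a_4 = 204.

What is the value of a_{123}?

81

a_5 = 71·204 + 102·177 + 25·174 + 180·146 + 227·9 = 187
a_6 = 71·187 + 102·204 + 25·177 + 180·174 + 227·146 = 60
a_7 = 71·60 + 102·187 + 25·204 + 180·177 + 227·174 = 208
a_8 = 71·208 + 102·60 + 25·187 + 180·204 + 227·177 = 62
a_9 = 71·62 + 102·208 + 25·60 + 180·187 + 227·204 = 78
a_10 = 71·78 + 102·62 + 25·208 + 180·60 + 227·187 = 167
Continuing the recurrence:
  a_11 = 231;  a_12 = 65;  a_13 = 50;  a_14 = 233;  a_15 = 101;  a_16 = 68
  a_17 = 166;  a_18 = 41;  a_19 = 198;  a_20 = 213;  a_21 = 252;  a_22 = 30
  a_23 = 26;  a_24 = 28;  a_25 = 29;  a_26 = 73;  a_27 = 107;  a_28 = 86
  a_29 = 213;  a_30 = 213;  a_31 = 78;  a_32 = 166;  a_33 = 241;  a_34 = 60
  a_35 = 151;  a_36 = 52;  a_37 = 24;  a_38 = 2;  a_39 = 146;  a_40 = 23
  a_41 = 187;  a_42 = 249;  a_43 = 62;  a_44 = 77;  a_45 = 65;  a_46 = 168
  a_47 = 102;  a_48 = 177;  a_49 = 30;  a_50 = 145;  a_51 = 36;  a_52 = 150
  a_53 = 38;  a_54 = 96;  a_55 = 77;  a_56 = 181;  a_57 = 251;  a_58 = 114
  a_59 = 145;  a_60 = 177;  a_61 = 250;  a_62 = 190;  a_63 = 161;  a_64 = 204
  a_65 = 3;  a_66 = 28;  a_67 = 144;  a_68 = 150;  a_69 = 182;  a_70 = 167
  a_71 = 143;  a_72 = 33;  a_73 = 106;  a_74 = 81;  a_75 = 141;  a_76 = 188
  a_77 = 6;  a_78 = 73;  a_79 = 246;  a_80 = 29;  a_81 = 28;  a_82 = 254
  a_83 = 34;  a_84 = 228;  a_85 = 253;  a_86 = 193;  a_87 = 187;  a_88 = 238
  a_89 = 109;  a_90 = 93;  a_91 = 22;  a_92 = 246;  a_93 = 193;  a_94 = 188
  a_95 = 255;  a_96 = 244;  a_97 = 120;  a_98 = 186;  a_99 = 58;  a_100 = 151
  a_101 = 227;  a_102 = 249;  a_103 = 246;  a_104 = 53;  a_105 = 137;  a_106 = 128
  a_107 = 6;  a_108 = 113;  a_109 = 142;  a_110 = 121;  a_111 = 228;  a_112 = 22
  a_113 = 206;  a_114 = 40;  a_115 = 237;  a_116 = 109;  a_117 = 235;  a_118 = 138
  a_119 = 169;  a_120 = 153;  a_121 = 34
a_122 = 71·34 + 102·153 + 25·169 + 180·138 + 227·235 = 78
a_123 = 71·78 + 102·34 + 25·153 + 180·169 + 227·138 = 81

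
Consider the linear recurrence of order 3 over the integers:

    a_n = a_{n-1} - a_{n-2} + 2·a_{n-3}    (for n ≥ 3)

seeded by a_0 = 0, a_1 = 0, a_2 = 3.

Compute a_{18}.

a_3 = 1·3 + -1·0 + 2·0 = 3
a_4 = 1·3 + -1·3 + 2·0 = 0
a_5 = 1·0 + -1·3 + 2·3 = 3
a_6 = 1·3 + -1·0 + 2·3 = 9
a_7 = 1·9 + -1·3 + 2·0 = 6
a_8 = 1·6 + -1·9 + 2·3 = 3
a_9 = 1·3 + -1·6 + 2·9 = 15
a_10 = 1·15 + -1·3 + 2·6 = 24
a_11 = 1·24 + -1·15 + 2·3 = 15
a_12 = 1·15 + -1·24 + 2·15 = 21
a_13 = 1·21 + -1·15 + 2·24 = 54
a_14 = 1·54 + -1·21 + 2·15 = 63
a_15 = 1·63 + -1·54 + 2·21 = 51
a_16 = 1·51 + -1·63 + 2·54 = 96
a_17 = 1·96 + -1·51 + 2·63 = 171
a_18 = 1·171 + -1·96 + 2·51 = 177

177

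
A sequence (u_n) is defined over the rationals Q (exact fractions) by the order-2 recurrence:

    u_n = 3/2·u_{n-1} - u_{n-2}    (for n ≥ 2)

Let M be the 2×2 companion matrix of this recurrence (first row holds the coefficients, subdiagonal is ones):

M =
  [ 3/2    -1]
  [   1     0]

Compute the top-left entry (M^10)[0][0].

(M^10)[0][0] is the top entry after applying M 10 times to the unit state (1, 0). Equivalently it is h_{11} for the auxiliary sequence (h_n) obeying the same recurrence with h_1 = 1 and h_i = 0 for 0 ≤ i < 1:
h_2 = 3/2·1 + -1·0 = 3/2
h_3 = 3/2·3/2 + -1·1 = 5/4
h_4 = 3/2·5/4 + -1·3/2 = 3/8
h_5 = 3/2·3/8 + -1·5/4 = -11/16
h_6 = 3/2·-11/16 + -1·3/8 = -45/32
h_7 = 3/2·-45/32 + -1·-11/16 = -91/64
h_8 = 3/2·-91/64 + -1·-45/32 = -93/128
h_9 = 3/2·-93/128 + -1·-91/64 = 85/256
h_10 = 3/2·85/256 + -1·-93/128 = 627/512
h_11 = 3/2·627/512 + -1·85/256 = 1541/1024

1541/1024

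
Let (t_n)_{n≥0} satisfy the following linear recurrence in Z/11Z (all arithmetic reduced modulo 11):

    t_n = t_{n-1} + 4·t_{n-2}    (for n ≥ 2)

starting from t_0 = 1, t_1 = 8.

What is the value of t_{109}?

9

t_2 = 1·8 + 4·1 = 1
t_3 = 1·1 + 4·8 = 0
t_4 = 1·0 + 4·1 = 4
t_5 = 1·4 + 4·0 = 4
t_6 = 1·4 + 4·4 = 9
t_7 = 1·9 + 4·4 = 3
t_8 = 1·3 + 4·9 = 6
t_9 = 1·6 + 4·3 = 7
t_10 = 1·7 + 4·6 = 9
t_11 = 1·9 + 4·7 = 4
t_12 = 1·4 + 4·9 = 7
t_13 = 1·7 + 4·4 = 1
t_14 = 1·1 + 4·7 = 7
t_15 = 1·7 + 4·1 = 0
t_16 = 1·0 + 4·7 = 6
t_17 = 1·6 + 4·0 = 6
t_18 = 1·6 + 4·6 = 8
t_19 = 1·8 + 4·6 = 10
t_20 = 1·10 + 4·8 = 9
t_21 = 1·9 + 4·10 = 5
t_22 = 1·5 + 4·9 = 8
t_23 = 1·8 + 4·5 = 6
t_24 = 1·6 + 4·8 = 5
t_25 = 1·5 + 4·6 = 7
t_26 = 1·7 + 4·5 = 5
t_27 = 1·5 + 4·7 = 0
t_28 = 1·0 + 4·5 = 9
t_29 = 1·9 + 4·0 = 9
t_30 = 1·9 + 4·9 = 1
t_31 = 1·1 + 4·9 = 4
t_32 = 1·4 + 4·1 = 8
t_33 = 1·8 + 4·4 = 2
t_34 = 1·2 + 4·8 = 1
t_35 = 1·1 + 4·2 = 9
t_36 = 1·9 + 4·1 = 2
t_37 = 1·2 + 4·9 = 5
t_38 = 1·5 + 4·2 = 2
t_39 = 1·2 + 4·5 = 0
t_40 = 1·0 + 4·2 = 8
t_41 = 1·8 + 4·0 = 8
t_42 = 1·8 + 4·8 = 7
t_43 = 1·7 + 4·8 = 6
t_44 = 1·6 + 4·7 = 1
t_45 = 1·1 + 4·6 = 3
t_46 = 1·3 + 4·1 = 7
t_47 = 1·7 + 4·3 = 8
t_48 = 1·8 + 4·7 = 3
t_49 = 1·3 + 4·8 = 2
t_50 = 1·2 + 4·3 = 3
t_51 = 1·3 + 4·2 = 0
t_52 = 1·0 + 4·3 = 1
t_53 = 1·1 + 4·0 = 1
t_54 = 1·1 + 4·1 = 5
t_55 = 1·5 + 4·1 = 9
t_56 = 1·9 + 4·5 = 7
t_57 = 1·7 + 4·9 = 10
t_58 = 1·10 + 4·7 = 5
t_59 = 1·5 + 4·10 = 1
t_60 = 1·1 + 4·5 = 10
t_61 = 1·10 + 4·1 = 3
t_62 = 1·3 + 4·10 = 10
t_63 = 1·10 + 4·3 = 0
t_64 = 1·0 + 4·10 = 7
t_65 = 1·7 + 4·0 = 7
t_66 = 1·7 + 4·7 = 2
t_67 = 1·2 + 4·7 = 8
t_68 = 1·8 + 4·2 = 5
t_69 = 1·5 + 4·8 = 4
t_70 = 1·4 + 4·5 = 2
t_71 = 1·2 + 4·4 = 7
t_72 = 1·7 + 4·2 = 4
t_73 = 1·4 + 4·7 = 10
t_74 = 1·10 + 4·4 = 4
t_75 = 1·4 + 4·10 = 0
t_76 = 1·0 + 4·4 = 5
t_77 = 1·5 + 4·0 = 5
t_78 = 1·5 + 4·5 = 3
t_79 = 1·3 + 4·5 = 1
t_80 = 1·1 + 4·3 = 2
t_81 = 1·2 + 4·1 = 6
t_82 = 1·6 + 4·2 = 3
t_83 = 1·3 + 4·6 = 5
t_84 = 1·5 + 4·3 = 6
t_85 = 1·6 + 4·5 = 4
t_86 = 1·4 + 4·6 = 6
t_87 = 1·6 + 4·4 = 0
t_88 = 1·0 + 4·6 = 2
t_89 = 1·2 + 4·0 = 2
t_90 = 1·2 + 4·2 = 10
t_91 = 1·10 + 4·2 = 7
t_92 = 1·7 + 4·10 = 3
t_93 = 1·3 + 4·7 = 9
t_94 = 1·9 + 4·3 = 10
t_95 = 1·10 + 4·9 = 2
t_96 = 1·2 + 4·10 = 9
t_97 = 1·9 + 4·2 = 6
t_98 = 1·6 + 4·9 = 9
t_99 = 1·9 + 4·6 = 0
t_100 = 1·0 + 4·9 = 3
t_101 = 1·3 + 4·0 = 3
t_102 = 1·3 + 4·3 = 4
t_103 = 1·4 + 4·3 = 5
t_104 = 1·5 + 4·4 = 10
t_105 = 1·10 + 4·5 = 8
t_106 = 1·8 + 4·10 = 4
t_107 = 1·4 + 4·8 = 3
t_108 = 1·3 + 4·4 = 8
t_109 = 1·8 + 4·3 = 9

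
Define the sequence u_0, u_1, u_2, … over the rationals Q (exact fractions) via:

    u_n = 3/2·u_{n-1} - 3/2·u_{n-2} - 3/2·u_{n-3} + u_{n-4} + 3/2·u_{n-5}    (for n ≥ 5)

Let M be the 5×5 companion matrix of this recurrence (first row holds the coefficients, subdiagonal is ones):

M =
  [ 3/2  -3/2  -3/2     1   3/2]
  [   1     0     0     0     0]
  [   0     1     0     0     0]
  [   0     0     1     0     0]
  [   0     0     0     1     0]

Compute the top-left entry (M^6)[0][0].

699/64

(M^6)[0][0] is the top entry after applying M 6 times to the unit state (1, 0, 0, 0, 0). Equivalently it is h_{10} for the auxiliary sequence (h_n) obeying the same recurrence with h_4 = 1 and h_i = 0 for 0 ≤ i < 4:
h_5 = 3/2·1 + -3/2·0 + -3/2·0 + 1·0 + 3/2·0 = 3/2
h_6 = 3/2·3/2 + -3/2·1 + -3/2·0 + 1·0 + 3/2·0 = 3/4
h_7 = 3/2·3/4 + -3/2·3/2 + -3/2·1 + 1·0 + 3/2·0 = -21/8
h_8 = 3/2·-21/8 + -3/2·3/4 + -3/2·3/2 + 1·1 + 3/2·0 = -101/16
h_9 = 3/2·-101/16 + -3/2·-21/8 + -3/2·3/4 + 1·3/2 + 3/2·1 = -117/32
h_10 = 3/2·-117/32 + -3/2·-101/16 + -3/2·-21/8 + 1·3/4 + 3/2·3/2 = 699/64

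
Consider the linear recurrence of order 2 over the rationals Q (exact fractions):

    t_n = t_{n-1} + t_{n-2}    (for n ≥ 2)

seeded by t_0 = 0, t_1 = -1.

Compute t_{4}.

-3

t_2 = 1·-1 + 1·0 = -1
t_3 = 1·-1 + 1·-1 = -2
t_4 = 1·-2 + 1·-1 = -3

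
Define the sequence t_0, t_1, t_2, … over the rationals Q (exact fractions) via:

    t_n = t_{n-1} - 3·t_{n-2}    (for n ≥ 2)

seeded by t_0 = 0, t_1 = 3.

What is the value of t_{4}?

-15

t_2 = 1·3 + -3·0 = 3
t_3 = 1·3 + -3·3 = -6
t_4 = 1·-6 + -3·3 = -15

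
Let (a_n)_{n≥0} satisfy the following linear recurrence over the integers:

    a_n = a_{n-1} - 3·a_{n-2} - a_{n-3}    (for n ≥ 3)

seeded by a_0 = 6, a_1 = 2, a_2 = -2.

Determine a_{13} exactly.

-5406

a_3 = 1·-2 + -3·2 + -1·6 = -14
a_4 = 1·-14 + -3·-2 + -1·2 = -10
a_5 = 1·-10 + -3·-14 + -1·-2 = 34
a_6 = 1·34 + -3·-10 + -1·-14 = 78
a_7 = 1·78 + -3·34 + -1·-10 = -14
a_8 = 1·-14 + -3·78 + -1·34 = -282
a_9 = 1·-282 + -3·-14 + -1·78 = -318
a_10 = 1·-318 + -3·-282 + -1·-14 = 542
a_11 = 1·542 + -3·-318 + -1·-282 = 1778
a_12 = 1·1778 + -3·542 + -1·-318 = 470
a_13 = 1·470 + -3·1778 + -1·542 = -5406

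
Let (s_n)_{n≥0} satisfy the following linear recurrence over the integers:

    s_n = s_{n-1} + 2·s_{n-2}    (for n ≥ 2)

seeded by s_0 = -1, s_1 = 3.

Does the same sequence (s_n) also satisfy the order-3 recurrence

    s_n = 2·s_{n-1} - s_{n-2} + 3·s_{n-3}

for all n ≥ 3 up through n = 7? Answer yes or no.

no

Terms s_0..s_7: -1, 3, 1, 7, 9, 23, 41, 87
n=3: candidate gives -4, actual s_3 = 7 ✗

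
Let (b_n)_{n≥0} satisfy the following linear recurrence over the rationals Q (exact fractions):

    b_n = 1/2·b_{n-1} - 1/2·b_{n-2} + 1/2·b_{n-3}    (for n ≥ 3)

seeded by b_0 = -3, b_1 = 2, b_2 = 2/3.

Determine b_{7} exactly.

b_3 = 1/2·2/3 + -1/2·2 + 1/2·-3 = -13/6
b_4 = 1/2·-13/6 + -1/2·2/3 + 1/2·2 = -5/12
b_5 = 1/2·-5/12 + -1/2·-13/6 + 1/2·2/3 = 29/24
b_6 = 1/2·29/24 + -1/2·-5/12 + 1/2·-13/6 = -13/48
b_7 = 1/2·-13/48 + -1/2·29/24 + 1/2·-5/12 = -91/96

-91/96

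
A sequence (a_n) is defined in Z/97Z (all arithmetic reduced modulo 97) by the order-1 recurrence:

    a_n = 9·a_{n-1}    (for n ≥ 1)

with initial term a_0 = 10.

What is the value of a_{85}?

a_1 = 9·10 = 90
a_2 = 9·90 = 34
a_3 = 9·34 = 15
a_4 = 9·15 = 38
a_5 = 9·38 = 51
a_6 = 9·51 = 71
a_7 = 9·71 = 57
a_8 = 9·57 = 28
a_9 = 9·28 = 58
a_10 = 9·58 = 37
a_11 = 9·37 = 42
a_12 = 9·42 = 87
a_13 = 9·87 = 7
a_14 = 9·7 = 63
a_15 = 9·63 = 82
a_16 = 9·82 = 59
a_17 = 9·59 = 46
a_18 = 9·46 = 26
a_19 = 9·26 = 40
a_20 = 9·40 = 69
a_21 = 9·69 = 39
a_22 = 9·39 = 60
a_23 = 9·60 = 55
a_24 = 9·55 = 10
(a_24) = (10) = (a_0), so the sequence has period 24.
85 ≡ 13 (mod 24), hence a_85 = a_13 = 7.

7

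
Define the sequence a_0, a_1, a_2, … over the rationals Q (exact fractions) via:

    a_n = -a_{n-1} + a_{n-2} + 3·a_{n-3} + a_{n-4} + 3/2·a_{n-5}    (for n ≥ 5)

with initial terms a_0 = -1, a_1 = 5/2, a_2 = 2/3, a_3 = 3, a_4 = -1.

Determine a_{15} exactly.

863/2

a_5 = -1·-1 + 1·3 + 3·2/3 + 1·5/2 + 3/2·-1 = 7
a_6 = -1·7 + 1·-1 + 3·3 + 1·2/3 + 3/2·5/2 = 65/12
a_7 = -1·65/12 + 1·7 + 3·-1 + 1·3 + 3/2·2/3 = 31/12
a_8 = -1·31/12 + 1·65/12 + 3·7 + 1·-1 + 3/2·3 = 82/3
a_9 = -1·82/3 + 1·31/12 + 3·65/12 + 1·7 + 3/2·-1 = -3
a_10 = -1·-3 + 1·82/3 + 3·31/12 + 1·65/12 + 3/2·7 = 54
a_11 = -1·54 + 1·-3 + 3·82/3 + 1·31/12 + 3/2·65/12 = 857/24
a_12 = -1·857/24 + 1·54 + 3·-3 + 1·82/3 + 3/2·31/12 = 81/2
a_13 = -1·81/2 + 1·857/24 + 3·54 + 1·-3 + 3/2·82/3 = 4685/24
a_14 = -1·4685/24 + 1·81/2 + 3·857/24 + 1·54 + 3/2·-3 = 23/12
a_15 = -1·23/12 + 1·4685/24 + 3·81/2 + 1·857/24 + 3/2·54 = 863/2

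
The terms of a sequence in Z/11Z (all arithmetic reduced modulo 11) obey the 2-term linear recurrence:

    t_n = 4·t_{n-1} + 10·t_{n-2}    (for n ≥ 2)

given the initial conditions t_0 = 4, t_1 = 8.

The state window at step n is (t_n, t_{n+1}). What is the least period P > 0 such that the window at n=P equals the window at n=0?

10

n=0: window = (4, 8)
n=1: window = (8, 6)
n=2: window = (6, 5)
n=3: window = (5, 3)
n=4: window = (3, 7)
n=5: window = (7, 3)
n=6: window = (3, 5)
n=7: window = (5, 6)
n=8: window = (6, 8)
n=9: window = (8, 4)
n=10: window = (4, 8)
window at n=10 equals window at n=0 → period = 10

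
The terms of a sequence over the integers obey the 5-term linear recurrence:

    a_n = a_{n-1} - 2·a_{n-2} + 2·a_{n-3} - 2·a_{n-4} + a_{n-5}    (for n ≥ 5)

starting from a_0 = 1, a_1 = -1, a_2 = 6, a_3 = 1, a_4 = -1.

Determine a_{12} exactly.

a_5 = 1·-1 + -2·1 + 2·6 + -2·-1 + 1·1 = 12
a_6 = 1·12 + -2·-1 + 2·1 + -2·6 + 1·-1 = 3
a_7 = 1·3 + -2·12 + 2·-1 + -2·1 + 1·6 = -19
a_8 = 1·-19 + -2·3 + 2·12 + -2·-1 + 1·1 = 2
a_9 = 1·2 + -2·-19 + 2·3 + -2·12 + 1·-1 = 21
a_10 = 1·21 + -2·2 + 2·-19 + -2·3 + 1·12 = -15
a_11 = 1·-15 + -2·21 + 2·2 + -2·-19 + 1·3 = -12
a_12 = 1·-12 + -2·-15 + 2·21 + -2·2 + 1·-19 = 37

37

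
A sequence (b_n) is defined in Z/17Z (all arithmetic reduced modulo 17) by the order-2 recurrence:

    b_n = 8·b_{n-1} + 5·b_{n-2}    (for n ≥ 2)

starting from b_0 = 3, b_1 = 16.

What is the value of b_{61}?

7

b_2 = 8·16 + 5·3 = 7
b_3 = 8·7 + 5·16 = 0
b_4 = 8·0 + 5·7 = 1
b_5 = 8·1 + 5·0 = 8
b_6 = 8·8 + 5·1 = 1
b_7 = 8·1 + 5·8 = 14
b_8 = 8·14 + 5·1 = 15
b_9 = 8·15 + 5·14 = 3
b_10 = 8·3 + 5·15 = 14
b_11 = 8·14 + 5·3 = 8
b_12 = 8·8 + 5·14 = 15
b_13 = 8·15 + 5·8 = 7
b_14 = 8·7 + 5·15 = 12
b_15 = 8·12 + 5·7 = 12
b_16 = 8·12 + 5·12 = 3
b_17 = 8·3 + 5·12 = 16
(b_16, b_17) = (3, 16) = (b_0, b_1), so the sequence has period 16.
61 ≡ 13 (mod 16), hence b_61 = b_13 = 7.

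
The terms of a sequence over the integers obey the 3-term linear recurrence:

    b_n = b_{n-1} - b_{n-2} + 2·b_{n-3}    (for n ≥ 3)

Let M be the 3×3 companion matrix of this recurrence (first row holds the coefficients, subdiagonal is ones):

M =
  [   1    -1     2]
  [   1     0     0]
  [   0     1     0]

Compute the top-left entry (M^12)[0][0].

(M^12)[0][0] is the top entry after applying M 12 times to the unit state (1, 0, 0). Equivalently it is h_{14} for the auxiliary sequence (h_n) obeying the same recurrence with h_2 = 1 and h_i = 0 for 0 ≤ i < 2:
h_3 = 1·1 + -1·0 + 2·0 = 1
h_4 = 1·1 + -1·1 + 2·0 = 0
h_5 = 1·0 + -1·1 + 2·1 = 1
h_6 = 1·1 + -1·0 + 2·1 = 3
h_7 = 1·3 + -1·1 + 2·0 = 2
h_8 = 1·2 + -1·3 + 2·1 = 1
h_9 = 1·1 + -1·2 + 2·3 = 5
h_10 = 1·5 + -1·1 + 2·2 = 8
h_11 = 1·8 + -1·5 + 2·1 = 5
h_12 = 1·5 + -1·8 + 2·5 = 7
h_13 = 1·7 + -1·5 + 2·8 = 18
h_14 = 1·18 + -1·7 + 2·5 = 21

21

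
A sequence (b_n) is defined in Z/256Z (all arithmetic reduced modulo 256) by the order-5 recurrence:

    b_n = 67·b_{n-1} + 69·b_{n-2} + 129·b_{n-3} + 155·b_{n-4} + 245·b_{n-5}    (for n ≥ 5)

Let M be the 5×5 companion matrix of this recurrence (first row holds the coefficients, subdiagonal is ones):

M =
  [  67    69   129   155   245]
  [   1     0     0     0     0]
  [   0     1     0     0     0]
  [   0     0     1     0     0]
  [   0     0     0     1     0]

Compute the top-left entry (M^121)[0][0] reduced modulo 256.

(M^121)[0][0] is the top entry after applying M 121 times to the unit state (1, 0, 0, 0, 0). Equivalently it is h_{125} for the auxiliary sequence (h_n) obeying the same recurrence with h_4 = 1 and h_i = 0 for 0 ≤ i < 4:
h_5 = 67·1 + 69·0 + 129·0 + 155·0 + 245·0 = 67
h_6 = 67·67 + 69·1 + 129·0 + 155·0 + 245·0 = 206
h_7 = 67·206 + 69·67 + 129·1 + 155·0 + 245·0 = 122
h_8 = 67·122 + 69·206 + 129·67 + 155·1 + 245·0 = 210
h_9 = 67·210 + 69·122 + 129·206 + 155·67 + 245·1 = 44
h_10 = 67·44 + 69·210 + 129·122 + 155·206 + 245·67 = 113
Continuing the recurrence:
  h_11 = 69;  h_12 = 152;  h_13 = 240;  h_14 = 20;  h_15 = 112;  h_16 = 181
  h_17 = 107;  h_18 = 6;  h_19 = 146;  h_20 = 134;  h_21 = 116;  h_22 = 21
  h_23 = 109;  h_24 = 128;  h_25 = 240;  h_26 = 248;  h_27 = 48;  h_28 = 41
  h_29 = 115;  h_30 = 46;  h_31 = 26;  h_32 = 234;  h_33 = 76;  h_34 = 249
  h_35 = 85;  h_36 = 56;  h_37 = 0;  h_38 = 108;  h_39 = 64;  h_40 = 29
  h_41 = 219;  h_42 = 198;  h_43 = 146;  h_44 = 190;  h_45 = 52;  h_46 = 221
  h_47 = 125;  h_48 = 64;  h_49 = 32;  h_50 = 48;  h_51 = 160;  h_52 = 81
  h_53 = 35;  h_54 = 78;  h_55 = 122;  h_56 = 194;  h_57 = 172;  h_58 = 129
  h_59 = 101;  h_60 = 24;  h_61 = 80;  h_62 = 4;  h_63 = 80;  h_64 = 133
  h_65 = 203;  h_66 = 70;  h_67 = 82;  h_68 = 182;  h_69 = 52;  h_70 = 165
  h_71 = 141;  h_72 = 64;  h_73 = 144;  h_74 = 168;  h_75 = 80;  h_76 = 121
  h_77 = 83;  h_78 = 46;  h_79 = 154;  h_80 = 90;  h_81 = 76;  h_82 = 9
  h_83 = 117;  h_84 = 56;  h_85 = 224;  h_86 = 220;  h_87 = 160;  h_88 = 237
  h_89 = 59;  h_90 = 134;  h_91 = 210;  h_92 = 110;  h_93 = 116;  h_94 = 109
  h_95 = 157;  h_96 = 128;  h_97 = 64;  h_98 = 96;  h_99 = 64;  h_100 = 161
  h_101 = 3;  h_102 = 206;  h_103 = 122;  h_104 = 178;  h_105 = 44;  h_106 = 145
  h_107 = 133;  h_108 = 152;  h_109 = 176;  h_110 = 244;  h_111 = 48;  h_112 = 85
  h_113 = 43;  h_114 = 134;  h_115 = 18;  h_116 = 230;  h_117 = 244;  h_118 = 53
  h_119 = 173;  h_120 = 0;  h_121 = 48;  h_122 = 88;  h_123 = 112
h_124 = 67·112 + 69·88 + 129·48 + 155·0 + 245·173 = 201
h_125 = 67·201 + 69·112 + 129·88 + 155·48 + 245·0 = 51

51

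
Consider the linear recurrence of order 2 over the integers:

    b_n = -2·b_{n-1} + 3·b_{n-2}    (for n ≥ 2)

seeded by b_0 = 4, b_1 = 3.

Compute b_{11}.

-44283

b_2 = -2·3 + 3·4 = 6
b_3 = -2·6 + 3·3 = -3
b_4 = -2·-3 + 3·6 = 24
b_5 = -2·24 + 3·-3 = -57
b_6 = -2·-57 + 3·24 = 186
b_7 = -2·186 + 3·-57 = -543
b_8 = -2·-543 + 3·186 = 1644
b_9 = -2·1644 + 3·-543 = -4917
b_10 = -2·-4917 + 3·1644 = 14766
b_11 = -2·14766 + 3·-4917 = -44283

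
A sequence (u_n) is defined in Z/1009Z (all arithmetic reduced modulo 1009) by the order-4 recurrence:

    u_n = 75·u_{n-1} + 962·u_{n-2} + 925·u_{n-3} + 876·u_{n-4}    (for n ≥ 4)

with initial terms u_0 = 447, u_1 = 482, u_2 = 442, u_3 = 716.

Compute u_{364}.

737

u_4 = 75·716 + 962·442 + 925·482 + 876·447 = 590
u_5 = 75·590 + 962·716 + 925·442 + 876·482 = 174
u_6 = 75·174 + 962·590 + 925·716 + 876·442 = 587
u_7 = 75·587 + 962·174 + 925·590 + 876·716 = 31
u_8 = 75·31 + 962·587 + 925·174 + 876·590 = 712
u_9 = 75·712 + 962·31 + 925·587 + 876·174 = 682
Continuing the recurrence:
  u_10 = 578;  u_11 = 842;  u_12 = 35;  u_13 = 368;  u_14 = 442;  u_15 = 819
  u_16 = 39;  u_17 = 449;  u_18 = 115;  u_19 = 435;  u_20 = 461;  u_21 = 248
  u_22 = 593;  u_23 = 816;  u_24 = 625;  u_25 = 393;  u_26 = 1;  u_27 = 178
  u_28 = 84;  u_29 = 67;  u_30 = 118;  u_31 = 196;  u_32 = 426;  u_33 = 888
  u_34 = 294;  u_35 = 191;  u_36 = 427;  u_37 = 319;  u_38 = 169;  u_39 = 987
  u_40 = 657;  u_41 = 749;  u_42 = 631;  u_43 = 220;  u_44 = 4;  u_45 = 797
  u_46 = 571;  u_47 = 995;  u_48 = 488;  u_49 = 337;  u_50 = 220;  u_51 = 882
  u_52 = 940;  u_53 = 51;  u_54 = 584;  u_55 = 523;  u_56 = 526;  u_57 = 399
  u_58 = 643;  u_59 = 485;  u_60 = 553;  u_61 = 393;  u_62 = 323;  u_63 = 742
  u_64 = 502;  u_65 = 59;  u_66 = 660;  u_67 = 719;  u_68 = 624;  u_69 = 170
  u_70 = 722;  u_71 = 26;  u_72 = 905;  u_73 = 548;  u_74 = 246;  u_75 = 999
  u_76 = 893;  u_77 = 131;  u_78 = 552;  u_79 = 912;  u_80 = 466;  u_81 = 943
  u_82 = 708;  u_83 = 698;  u_84 = 982;  u_85 = 240;  u_86 = 670;  u_87 = 872
  u_88 = 188;  u_89 = 951;  u_90 = 22;  u_91 = 751;  u_92 = 853;  u_93 = 238
  u_94 = 541;  u_95 = 123;  u_96 = 698;  u_97 = 750;  u_98 = 690;  u_99 = 31
  u_100 = 726;  u_101 = 219;  u_102 = 937;  u_103 = 929;  u_104 = 483;  u_105 = 762
  u_106 = 295;  u_107 = 775;  u_108 = 769;  u_109 = 60;  u_110 = 237;  u_111 = 652
  u_112 = 65;  u_113 = 829;  u_114 = 74;  u_115 = 536;  u_116 = 819;  u_117 = 480
  u_118 = 154;  u_119 = 256;  u_120 = 948;  u_121 = 454;  u_122 = 985;  u_123 = 406
  u_124 = 546;  u_125 = 835;  u_126 = 1006;  u_127 = 919;  u_128 = 974;  u_129 = 783
  u_130 = 726;  u_131 = 271;  u_132 = 761;  u_133 = 295;  u_134 = 224;  u_135 = 841
  u_136 = 211;  u_137 = 985;  u_138 = 855;  u_139 = 252;  u_140 = 91;  u_141 = 10
  u_142 = 832;  u_143 = 590;  u_144 = 275;  u_145 = 379;  u_146 = 580;  u_147 = 801
  u_148 = 728;  u_149 = 564;  u_150 = 884;  u_151 = 250;  u_152 = 496;  u_153 = 289
  u_154 = 42;  u_155 = 418;  u_156 = 681;  u_157 = 563;  u_158 = 799;  u_159 = 377
  u_160 = 171;  u_161 = 425;  u_162 = 929;  u_163 = 330;  u_164 = 337;  u_165 = 320
  u_166 = 162;  u_167 = 587;  u_168 = 25;  u_169 = 856;  u_170 = 243;  u_171 = 740
  u_172 = 129;  u_173 = 57;  u_174 = 597;  u_175 = 443;  u_176 = 374;  u_177 = 959
  u_178 = 292;  u_179 = 509;  u_180 = 98;  u_181 = 864;  u_182 = 800;  u_183 = 976
  u_184 = 440;  u_185 = 762;  u_186 = 445;  u_187 = 305;  u_188 = 512;  u_189 = 365
  u_190 = 235;  u_191 = 644;  u_192 = 48;  u_193 = 902;  u_194 = 223;  u_195 = 682
  u_196 = 895;  u_197 = 300;  u_198 = 442;  u_199 = 478;  u_200 = 1002;  u_201 = 881
  u_202 = 763;  u_203 = 255;  u_204 = 1001;  u_205 = 887;  u_206 = 506;  u_207 = 351
  u_208 = 738;  u_209 = 467;  u_210 = 421;  u_211 = 842;  u_212 = 827;  u_213 = 651
  u_214 = 279;  u_215 = 584;  u_216 = 209;  u_217 = 297;  u_218 = 955;  u_219 = 780
  u_220 = 221;  u_221 = 445;  u_222 = 974;  u_223 = 461;  u_224 = 726;  u_225 = 754
  u_226 = 467;  u_227 = 388;  u_228 = 625;  u_229 = 119;  u_230 = 882;  u_231 = 849
  u_232 = 739;  u_233 = 273;  u_234 = 938;  u_235 = 579;  u_236 = 209;  u_237 = 495
  u_238 = 217;  u_239 = 356;  u_240 = 601;  u_241 = 784;  u_242 = 40;  u_243 = 499
  u_244 = 746;  u_245 = 540;  u_246 = 580;  u_247 = 79;  u_248 = 572;  u_249 = 376
  u_250 = 278;  u_251 = 118;  u_252 = 123;  u_253 = 949;  u_254 = 346;  u_255 = 726
  u_256 = 635;  u_257 = 491;  u_258 = 878;  u_259 = 838;  u_260 = 821;  u_261 = 178
  u_262 = 496;  u_263 = 775;  u_264 = 469;  u_265 = 6;  u_266 = 707;  u_267 = 73
  u_268 = 175;  u_269 = 967;  u_270 = 461;  u_271 = 32;  u_272 = 337;  u_273 = 723
  u_274 = 619;  u_275 = 60;  u_276 = 15;  u_277 = 491;  u_278 = 212;  u_279 = 736
  u_280 = 988;  u_281 = 793;  u_282 = 712;  u_283 = 725;  u_284 = 479;  u_285 = 31
  u_286 = 791;  u_287 = 918;  u_288 = 677;  u_289 = 629;  u_290 = 535;  u_291 = 103
  u_292 = 134;  u_293 = 719;  u_294 = 108;  u_295 = 811;  u_296 = 738;  u_297 = 317
  u_298 = 438;  u_299 = 455;  u_300 = 756;  u_301 = 758;  u_302 = 519;  u_303 = 360
  u_304 = 836;  u_305 = 252;  u_306 = 412;  u_307 = 843;  u_308 = 297;  u_309 = 295
  u_310 = 611;  u_311 = 838;  u_312 = 122;  u_313 = 285;  u_314 = 201;  u_315 = 49
  u_316 = 476;  u_317 = 806;  u_318 = 166;  u_319 = 715;  u_320 = 576;  u_321 = 452
  u_322 = 365;  u_323 = 885;  u_324 = 229;  u_325 = 839;  u_326 = 916;  u_327 = 289
  u_328 = 788;  u_329 = 264;  u_330 = 118;  u_331 = 785;  u_332 = 6;  u_333 = 260
  u_334 = 142;  u_335 = 475;  u_336 = 259;  u_337 = 33;  u_338 = 128;  u_339 = 811
  u_340 = 437;  u_341 = 706;  u_342 = 740;  u_343 = 845;  u_344 = 971;  u_345 = 150
  u_346 = 31;  u_347 = 99;  u_348 = 440;  u_349 = 748;  u_350 = 783;  u_351 = 685
  u_352 = 176;  u_353 = 396;  u_354 = 0;  u_355 = 615;  u_356 = 552;  u_357 = 187
  u_358 = 997;  u_359 = 381;  u_360 = 555;  u_361 = 864;  u_362 = 235
u_363 = 75·235 + 962·864 + 925·555 + 876·381 = 804
u_364 = 75·804 + 962·235 + 925·864 + 876·555 = 737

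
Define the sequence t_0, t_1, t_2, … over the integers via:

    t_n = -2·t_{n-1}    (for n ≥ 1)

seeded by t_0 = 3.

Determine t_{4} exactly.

48

t_1 = -2·3 = -6
t_2 = -2·-6 = 12
t_3 = -2·12 = -24
t_4 = -2·-24 = 48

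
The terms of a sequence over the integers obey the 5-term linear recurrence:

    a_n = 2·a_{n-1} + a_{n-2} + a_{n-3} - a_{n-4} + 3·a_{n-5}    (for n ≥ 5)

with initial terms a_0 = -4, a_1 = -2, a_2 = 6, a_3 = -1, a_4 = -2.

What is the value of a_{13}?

-17242

a_5 = 2·-2 + 1·-1 + 1·6 + -1·-2 + 3·-4 = -9
a_6 = 2·-9 + 1·-2 + 1·-1 + -1·6 + 3·-2 = -33
a_7 = 2·-33 + 1·-9 + 1·-2 + -1·-1 + 3·6 = -58
a_8 = 2·-58 + 1·-33 + 1·-9 + -1·-2 + 3·-1 = -159
a_9 = 2·-159 + 1·-58 + 1·-33 + -1·-9 + 3·-2 = -406
a_10 = 2·-406 + 1·-159 + 1·-58 + -1·-33 + 3·-9 = -1023
a_11 = 2·-1023 + 1·-406 + 1·-159 + -1·-58 + 3·-33 = -2652
a_12 = 2·-2652 + 1·-1023 + 1·-406 + -1·-159 + 3·-58 = -6748
a_13 = 2·-6748 + 1·-2652 + 1·-1023 + -1·-406 + 3·-159 = -17242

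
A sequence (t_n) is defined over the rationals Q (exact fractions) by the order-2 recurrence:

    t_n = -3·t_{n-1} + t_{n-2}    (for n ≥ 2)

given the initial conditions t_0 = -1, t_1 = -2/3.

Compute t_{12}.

170039

t_2 = -3·-2/3 + 1·-1 = 1
t_3 = -3·1 + 1·-2/3 = -11/3
t_4 = -3·-11/3 + 1·1 = 12
t_5 = -3·12 + 1·-11/3 = -119/3
t_6 = -3·-119/3 + 1·12 = 131
t_7 = -3·131 + 1·-119/3 = -1298/3
t_8 = -3·-1298/3 + 1·131 = 1429
t_9 = -3·1429 + 1·-1298/3 = -14159/3
t_10 = -3·-14159/3 + 1·1429 = 15588
t_11 = -3·15588 + 1·-14159/3 = -154451/3
t_12 = -3·-154451/3 + 1·15588 = 170039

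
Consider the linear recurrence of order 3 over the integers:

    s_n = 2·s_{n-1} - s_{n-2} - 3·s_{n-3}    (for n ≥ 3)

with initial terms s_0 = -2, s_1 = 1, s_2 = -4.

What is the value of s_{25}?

4222075

s_3 = 2·-4 + -1·1 + -3·-2 = -3
s_4 = 2·-3 + -1·-4 + -3·1 = -5
s_5 = 2·-5 + -1·-3 + -3·-4 = 5
s_6 = 2·5 + -1·-5 + -3·-3 = 24
s_7 = 2·24 + -1·5 + -3·-5 = 58
s_8 = 2·58 + -1·24 + -3·5 = 77
s_9 = 2·77 + -1·58 + -3·24 = 24
s_10 = 2·24 + -1·77 + -3·58 = -203
s_11 = 2·-203 + -1·24 + -3·77 = -661
s_12 = 2·-661 + -1·-203 + -3·24 = -1191
s_13 = 2·-1191 + -1·-661 + -3·-203 = -1112
s_14 = 2·-1112 + -1·-1191 + -3·-661 = 950
s_15 = 2·950 + -1·-1112 + -3·-1191 = 6585
s_16 = 2·6585 + -1·950 + -3·-1112 = 15556
s_17 = 2·15556 + -1·6585 + -3·950 = 21677
s_18 = 2·21677 + -1·15556 + -3·6585 = 8043
s_19 = 2·8043 + -1·21677 + -3·15556 = -52259
s_20 = 2·-52259 + -1·8043 + -3·21677 = -177592
s_21 = 2·-177592 + -1·-52259 + -3·8043 = -327054
s_22 = 2·-327054 + -1·-177592 + -3·-52259 = -319739
s_23 = 2·-319739 + -1·-327054 + -3·-177592 = 220352
s_24 = 2·220352 + -1·-319739 + -3·-327054 = 1741605
s_25 = 2·1741605 + -1·220352 + -3·-319739 = 4222075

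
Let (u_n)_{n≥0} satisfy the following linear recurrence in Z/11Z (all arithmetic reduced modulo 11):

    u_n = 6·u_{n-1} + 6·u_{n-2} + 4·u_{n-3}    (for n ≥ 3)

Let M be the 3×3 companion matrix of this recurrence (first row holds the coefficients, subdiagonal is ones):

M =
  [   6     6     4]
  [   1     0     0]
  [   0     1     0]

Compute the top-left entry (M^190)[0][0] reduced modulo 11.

2

(M^190)[0][0] is the top entry after applying M 190 times to the unit state (1, 0, 0). Equivalently it is h_{192} for the auxiliary sequence (h_n) obeying the same recurrence with h_2 = 1 and h_i = 0 for 0 ≤ i < 2:
h_3 = 6·1 + 6·0 + 4·0 = 6
h_4 = 6·6 + 6·1 + 4·0 = 9
h_5 = 6·9 + 6·6 + 4·1 = 6
h_6 = 6·6 + 6·9 + 4·6 = 4
h_7 = 6·4 + 6·6 + 4·9 = 8
h_8 = 6·8 + 6·4 + 4·6 = 8
Continuing the recurrence:
  h_9 = 2;  h_10 = 4;  h_11 = 2;  h_12 = 0;  h_13 = 6;  h_14 = 0
  h_15 = 3;  h_16 = 9;  h_17 = 6;  h_18 = 3;  h_19 = 2;  h_20 = 10
  h_21 = 7;  h_22 = 0;  h_23 = 5;  h_24 = 3;  h_25 = 4;  h_26 = 7
  h_27 = 1;  h_28 = 9;  h_29 = 0;  h_30 = 3;  h_31 = 10;  h_32 = 1
  h_33 = 1;  h_34 = 8;  h_35 = 3;  h_36 = 4;  h_37 = 8;  h_38 = 7
  h_39 = 7;  h_40 = 6;  h_41 = 7;  h_42 = 7;  h_43 = 9;  h_44 = 3
  h_45 = 1;  h_46 = 5;  h_47 = 4;  h_48 = 3;  h_49 = 7;  h_50 = 10
  h_51 = 4;  h_52 = 2;  h_53 = 10;  h_54 = 0;  h_55 = 2;  h_56 = 8
  h_57 = 5;  h_58 = 9;  h_59 = 6;  h_60 = 0;  h_61 = 6;  h_62 = 5
  h_63 = 0;  h_64 = 10;  h_65 = 3;  h_66 = 1;  h_67 = 9;  h_68 = 6
  h_69 = 6;  h_70 = 9;  h_71 = 4;  h_72 = 3;  h_73 = 1;  h_74 = 7
  h_75 = 5;  h_76 = 10;  h_77 = 8;  h_78 = 7;  h_79 = 9;  h_80 = 7
  h_81 = 3;  h_82 = 8;  h_83 = 6;  h_84 = 8;  h_85 = 6;  h_86 = 9
  h_87 = 1;  h_88 = 7;  h_89 = 7;  h_90 = 0;  h_91 = 4;  h_92 = 8
  h_93 = 6;  h_94 = 1;  h_95 = 8;  h_96 = 1;  h_97 = 3;  h_98 = 1
  h_99 = 6;  h_100 = 10;  h_101 = 1;  h_102 = 2;  h_103 = 3;  h_104 = 1
  h_105 = 10;  h_106 = 1;  h_107 = 4;  h_108 = 4;  h_109 = 8;  h_110 = 0
  h_111 = 9;  h_112 = 9;  h_113 = 9;  h_114 = 1;  h_115 = 8;  h_116 = 2
  h_117 = 9;  h_118 = 10;  h_119 = 1;  h_120 = 3;  h_121 = 9;  h_122 = 10
  h_123 = 5;  h_124 = 5;  h_125 = 1;  h_126 = 1;  h_127 = 10;  h_128 = 4
  h_129 = 0;  h_130 = 9;  h_131 = 4;  h_132 = 1;  h_133 = 0;  h_134 = 0
  h_135 = 4;  h_136 = 2;  h_137 = 3;  h_138 = 2;  h_139 = 5;  h_140 = 10
  h_141 = 10;  h_142 = 8;  h_143 = 5;  h_144 = 8;  h_145 = 0;  h_146 = 2
  h_147 = 0;  h_148 = 1;  h_149 = 3;  h_150 = 2;  h_151 = 1;  h_152 = 8
  h_153 = 7;  h_154 = 6;  h_155 = 0;  h_156 = 9;  h_157 = 1;  h_158 = 5
  h_159 = 6;  h_160 = 4;  h_161 = 3;  h_162 = 0;  h_163 = 1;  h_164 = 7
  h_165 = 4;  h_166 = 4;  h_167 = 10;  h_168 = 1;  h_169 = 5;  h_170 = 10
  h_171 = 6;  h_172 = 6;  h_173 = 2;  h_174 = 6;  h_175 = 6;  h_176 = 3
  h_177 = 1;  h_178 = 4;  h_179 = 9;  h_180 = 5;  h_181 = 1;  h_182 = 6
  h_183 = 7;  h_184 = 5;  h_185 = 8;  h_186 = 7;  h_187 = 0;  h_188 = 8
  h_189 = 10;  h_190 = 9
h_191 = 6·9 + 6·10 + 4·8 = 3
h_192 = 6·3 + 6·9 + 4·10 = 2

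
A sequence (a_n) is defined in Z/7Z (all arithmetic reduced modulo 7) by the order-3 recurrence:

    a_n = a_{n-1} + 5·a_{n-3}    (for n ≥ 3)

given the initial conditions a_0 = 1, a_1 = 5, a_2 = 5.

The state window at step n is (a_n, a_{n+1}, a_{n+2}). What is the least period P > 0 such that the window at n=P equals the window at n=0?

n=0: window = (1, 5, 5)
n=1: window = (5, 5, 3)
n=2: window = (5, 3, 0)
n=3: window = (3, 0, 4)
n=4: window = (0, 4, 5)
n=5: window = (4, 5, 5)
n=6: window = (5, 5, 4)
n=7: window = (5, 4, 1)
n=8: window = (4, 1, 5)
n=9: window = (1, 5, 4)
n=10: window = (5, 4, 2)
n=11: window = (4, 2, 6)
n=12: window = (2, 6, 5)
n=13: window = (6, 5, 1)
n=14: window = (5, 1, 3)
n=15: window = (1, 3, 0)
n=16: window = (3, 0, 5)
n=17: window = (0, 5, 6)
n=18: window = (5, 6, 6)
n=19: window = (6, 6, 3)
n=20: window = (6, 3, 5)
n=21: window = (3, 5, 0)
n=22: window = (5, 0, 1)
n=23: window = (0, 1, 5)
n=24: window = (1, 5, 5)
window at n=24 equals window at n=0 → period = 24

24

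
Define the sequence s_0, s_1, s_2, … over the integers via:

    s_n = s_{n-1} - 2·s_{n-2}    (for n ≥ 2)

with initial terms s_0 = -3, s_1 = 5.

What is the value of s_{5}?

-23

s_2 = 1·5 + -2·-3 = 11
s_3 = 1·11 + -2·5 = 1
s_4 = 1·1 + -2·11 = -21
s_5 = 1·-21 + -2·1 = -23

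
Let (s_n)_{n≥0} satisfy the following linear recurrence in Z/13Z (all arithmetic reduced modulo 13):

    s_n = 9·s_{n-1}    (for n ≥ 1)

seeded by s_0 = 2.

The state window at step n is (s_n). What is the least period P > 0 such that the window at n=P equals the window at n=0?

n=0: window = (2)
n=1: window = (5)
n=2: window = (6)
n=3: window = (2)
window at n=3 equals window at n=0 → period = 3

3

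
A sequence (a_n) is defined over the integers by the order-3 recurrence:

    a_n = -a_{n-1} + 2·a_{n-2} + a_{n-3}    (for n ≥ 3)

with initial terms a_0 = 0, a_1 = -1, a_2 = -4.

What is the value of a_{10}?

a_3 = -1·-4 + 2·-1 + 1·0 = 2
a_4 = -1·2 + 2·-4 + 1·-1 = -11
a_5 = -1·-11 + 2·2 + 1·-4 = 11
a_6 = -1·11 + 2·-11 + 1·2 = -31
a_7 = -1·-31 + 2·11 + 1·-11 = 42
a_8 = -1·42 + 2·-31 + 1·11 = -93
a_9 = -1·-93 + 2·42 + 1·-31 = 146
a_10 = -1·146 + 2·-93 + 1·42 = -290

-290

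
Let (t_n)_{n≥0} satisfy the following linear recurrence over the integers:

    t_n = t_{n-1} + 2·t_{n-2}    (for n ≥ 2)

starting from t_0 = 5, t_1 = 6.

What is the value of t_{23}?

t_2 = 1·6 + 2·5 = 16
t_3 = 1·16 + 2·6 = 28
t_4 = 1·28 + 2·16 = 60
t_5 = 1·60 + 2·28 = 116
t_6 = 1·116 + 2·60 = 236
t_7 = 1·236 + 2·116 = 468
t_8 = 1·468 + 2·236 = 940
t_9 = 1·940 + 2·468 = 1876
t_10 = 1·1876 + 2·940 = 3756
t_11 = 1·3756 + 2·1876 = 7508
t_12 = 1·7508 + 2·3756 = 15020
t_13 = 1·15020 + 2·7508 = 30036
t_14 = 1·30036 + 2·15020 = 60076
t_15 = 1·60076 + 2·30036 = 120148
t_16 = 1·120148 + 2·60076 = 240300
t_17 = 1·240300 + 2·120148 = 480596
t_18 = 1·480596 + 2·240300 = 961196
t_19 = 1·961196 + 2·480596 = 1922388
t_20 = 1·1922388 + 2·961196 = 3844780
t_21 = 1·3844780 + 2·1922388 = 7689556
t_22 = 1·7689556 + 2·3844780 = 15379116
t_23 = 1·15379116 + 2·7689556 = 30758228

30758228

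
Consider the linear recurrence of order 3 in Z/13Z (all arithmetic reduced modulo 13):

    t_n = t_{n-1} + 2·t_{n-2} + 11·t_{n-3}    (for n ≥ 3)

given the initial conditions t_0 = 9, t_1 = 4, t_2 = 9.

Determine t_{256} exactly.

t_3 = 1·9 + 2·4 + 11·9 = 12
t_4 = 1·12 + 2·9 + 11·4 = 9
t_5 = 1·9 + 2·12 + 11·9 = 2
t_6 = 1·2 + 2·9 + 11·12 = 9
t_7 = 1·9 + 2·2 + 11·9 = 8
t_8 = 1·8 + 2·9 + 11·2 = 9
t_9 = 1·9 + 2·8 + 11·9 = 7
t_10 = 1·7 + 2·9 + 11·8 = 9
t_11 = 1·9 + 2·7 + 11·9 = 5
t_12 = 1·5 + 2·9 + 11·7 = 9
t_13 = 1·9 + 2·5 + 11·9 = 1
t_14 = 1·1 + 2·9 + 11·5 = 9
t_15 = 1·9 + 2·1 + 11·9 = 6
t_16 = 1·6 + 2·9 + 11·1 = 9
t_17 = 1·9 + 2·6 + 11·9 = 3
t_18 = 1·3 + 2·9 + 11·6 = 9
t_19 = 1·9 + 2·3 + 11·9 = 10
t_20 = 1·10 + 2·9 + 11·3 = 9
t_21 = 1·9 + 2·10 + 11·9 = 11
t_22 = 1·11 + 2·9 + 11·10 = 9
t_23 = 1·9 + 2·11 + 11·9 = 0
t_24 = 1·0 + 2·9 + 11·11 = 9
t_25 = 1·9 + 2·0 + 11·9 = 4
t_26 = 1·4 + 2·9 + 11·0 = 9
(t_24, t_25, t_26) = (9, 4, 9) = (t_0, t_1, t_2), so the sequence has period 24.
256 ≡ 16 (mod 24), hence t_256 = t_16 = 9.

9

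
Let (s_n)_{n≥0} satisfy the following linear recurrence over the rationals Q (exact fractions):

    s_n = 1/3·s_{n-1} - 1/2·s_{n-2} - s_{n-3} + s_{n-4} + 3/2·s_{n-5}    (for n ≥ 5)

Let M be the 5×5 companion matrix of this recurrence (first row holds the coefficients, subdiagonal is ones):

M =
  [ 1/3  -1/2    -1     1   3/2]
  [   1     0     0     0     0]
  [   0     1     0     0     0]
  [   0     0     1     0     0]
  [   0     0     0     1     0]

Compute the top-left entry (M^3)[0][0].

(M^3)[0][0] is the top entry after applying M 3 times to the unit state (1, 0, 0, 0, 0). Equivalently it is h_{7} for the auxiliary sequence (h_n) obeying the same recurrence with h_4 = 1 and h_i = 0 for 0 ≤ i < 4:
h_5 = 1/3·1 + -1/2·0 + -1·0 + 1·0 + 3/2·0 = 1/3
h_6 = 1/3·1/3 + -1/2·1 + -1·0 + 1·0 + 3/2·0 = -7/18
h_7 = 1/3·-7/18 + -1/2·1/3 + -1·1 + 1·0 + 3/2·0 = -35/27

-35/27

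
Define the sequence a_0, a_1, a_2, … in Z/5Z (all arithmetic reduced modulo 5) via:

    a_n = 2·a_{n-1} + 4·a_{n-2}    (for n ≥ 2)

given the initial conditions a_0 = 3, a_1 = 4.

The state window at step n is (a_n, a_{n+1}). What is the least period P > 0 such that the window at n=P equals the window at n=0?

5

n=0: window = (3, 4)
n=1: window = (4, 0)
n=2: window = (0, 1)
n=3: window = (1, 2)
n=4: window = (2, 3)
n=5: window = (3, 4)
window at n=5 equals window at n=0 → period = 5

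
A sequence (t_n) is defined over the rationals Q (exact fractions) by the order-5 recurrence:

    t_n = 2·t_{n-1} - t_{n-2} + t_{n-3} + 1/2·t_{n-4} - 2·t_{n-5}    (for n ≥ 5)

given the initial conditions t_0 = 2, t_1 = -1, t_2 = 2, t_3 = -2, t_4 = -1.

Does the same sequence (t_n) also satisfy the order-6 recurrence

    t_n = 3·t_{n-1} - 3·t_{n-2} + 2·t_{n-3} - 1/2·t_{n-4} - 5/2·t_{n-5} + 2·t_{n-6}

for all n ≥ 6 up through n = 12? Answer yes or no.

Terms t_0..t_12: 2, -1, 2, -2, -1, -5/2, -3, -19/2, -15, -91/4, -73/2, -64, -411/4
n=6: candidate gives -3, actual t_6 = -3 ✓
n=7: candidate gives -19/2, actual t_7 = -19/2 ✓
n=8: candidate gives -15, actual t_8 = -15 ✓
n=9: candidate gives -91/4, actual t_9 = -91/4 ✓
n=10: candidate gives -73/2, actual t_10 = -73/2 ✓
n=11: candidate gives -64, actual t_11 = -64 ✓
n=12: candidate gives -411/4, actual t_12 = -411/4 ✓

yes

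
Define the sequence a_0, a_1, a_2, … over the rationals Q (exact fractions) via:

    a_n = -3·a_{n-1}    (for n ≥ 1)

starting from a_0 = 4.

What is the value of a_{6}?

a_1 = -3·4 = -12
a_2 = -3·-12 = 36
a_3 = -3·36 = -108
a_4 = -3·-108 = 324
a_5 = -3·324 = -972
a_6 = -3·-972 = 2916

2916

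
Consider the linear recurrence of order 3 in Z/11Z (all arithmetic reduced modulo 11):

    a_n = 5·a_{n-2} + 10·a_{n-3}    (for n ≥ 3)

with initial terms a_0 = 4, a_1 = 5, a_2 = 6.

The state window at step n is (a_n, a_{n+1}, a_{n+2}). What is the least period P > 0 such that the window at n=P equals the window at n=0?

110

n=0: window = (4, 5, 6)
n=1: window = (5, 6, 10)
n=2: window = (6, 10, 3)
n=3: window = (10, 3, 0)
n=4: window = (3, 0, 5)
n=5: window = (0, 5, 8)
n=6: window = (5, 8, 3)
n=7: window = (8, 3, 2)
n=8: window = (3, 2, 7)
n=9: window = (2, 7, 7)
n=10: window = (7, 7, 0)
n=11: window = (7, 0, 6)
n=12: window = (0, 6, 4)
n=13: window = (6, 4, 8)
n=14: window = (4, 8, 3)
n=15: window = (8, 3, 3)
n=16: window = (3, 3, 7)
n=17: window = (3, 7, 1)
n=18: window = (7, 1, 10)
n=19: window = (1, 10, 9)
n=20: window = (10, 9, 5)
n=21: window = (9, 5, 2)
n=22: window = (5, 2, 5)
n=23: window = (2, 5, 5)
n=24: window = (5, 5, 1)
n=25: window = (5, 1, 9)
n=26: window = (1, 9, 0)
n=27: window = (9, 0, 0)
n=28: window = (0, 0, 2)
n=29: window = (0, 2, 0)
n=30: window = (2, 0, 10)
n=31: window = (0, 10, 9)
n=32: window = (10, 9, 6)
n=33: window = (9, 6, 2)
n=34: window = (6, 2, 10)
n=35: window = (2, 10, 4)
n=36: window = (10, 4, 4)
n=37: window = (4, 4, 10)
n=38: window = (4, 10, 5)
n=39: window = (10, 5, 2)
n=40: window = (5, 2, 4)
…
n=108: window = (10, 3, 4)
n=109: window = (3, 4, 5)
n=110: window = (4, 5, 6)
window at n=110 equals window at n=0 → period = 110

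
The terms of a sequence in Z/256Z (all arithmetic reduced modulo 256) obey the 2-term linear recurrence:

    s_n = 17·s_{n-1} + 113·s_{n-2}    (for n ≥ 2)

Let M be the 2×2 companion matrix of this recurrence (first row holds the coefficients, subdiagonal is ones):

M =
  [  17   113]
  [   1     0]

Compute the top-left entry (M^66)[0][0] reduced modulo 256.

85

(M^66)[0][0] is the top entry after applying M 66 times to the unit state (1, 0). Equivalently it is h_{67} for the auxiliary sequence (h_n) obeying the same recurrence with h_1 = 1 and h_i = 0 for 0 ≤ i < 1:
h_2 = 17·1 + 113·0 = 17
h_3 = 17·17 + 113·1 = 146
h_4 = 17·146 + 113·17 = 51
h_5 = 17·51 + 113·146 = 213
h_6 = 17·213 + 113·51 = 168
h_7 = 17·168 + 113·213 = 45
h_8 = 17·45 + 113·168 = 37
h_9 = 17·37 + 113·45 = 82
h_10 = 17·82 + 113·37 = 199
h_11 = 17·199 + 113·82 = 105
h_12 = 17·105 + 113·199 = 208
h_13 = 17·208 + 113·105 = 41
h_14 = 17·41 + 113·208 = 137
h_15 = 17·137 + 113·41 = 50
h_16 = 17·50 + 113·137 = 203
h_17 = 17·203 + 113·50 = 141
h_18 = 17·141 + 113·203 = 248
h_19 = 17·248 + 113·141 = 181
h_20 = 17·181 + 113·248 = 125
h_21 = 17·125 + 113·181 = 50
h_22 = 17·50 + 113·125 = 127
h_23 = 17·127 + 113·50 = 129
h_24 = 17·129 + 113·127 = 160
h_25 = 17·160 + 113·129 = 145
h_26 = 17·145 + 113·160 = 65
h_27 = 17·65 + 113·145 = 82
h_28 = 17·82 + 113·65 = 35
h_29 = 17·35 + 113·82 = 133
h_30 = 17·133 + 113·35 = 72
h_31 = 17·72 + 113·133 = 125
h_32 = 17·125 + 113·72 = 21
h_33 = 17·21 + 113·125 = 146
h_34 = 17·146 + 113·21 = 247
h_35 = 17·247 + 113·146 = 217
h_36 = 17·217 + 113·247 = 112
h_37 = 17·112 + 113·217 = 57
h_38 = 17·57 + 113·112 = 57
h_39 = 17·57 + 113·57 = 242
h_40 = 17·242 + 113·57 = 59
h_41 = 17·59 + 113·242 = 189
h_42 = 17·189 + 113·59 = 152
h_43 = 17·152 + 113·189 = 133
h_44 = 17·133 + 113·152 = 237
h_45 = 17·237 + 113·133 = 114
h_46 = 17·114 + 113·237 = 47
h_47 = 17·47 + 113·114 = 113
h_48 = 17·113 + 113·47 = 64
h_49 = 17·64 + 113·113 = 33
h_50 = 17·33 + 113·64 = 113
h_51 = 17·113 + 113·33 = 18
h_52 = 17·18 + 113·113 = 19
h_53 = 17·19 + 113·18 = 53
h_54 = 17·53 + 113·19 = 232
h_55 = 17·232 + 113·53 = 205
h_56 = 17·205 + 113·232 = 5
h_57 = 17·5 + 113·205 = 210
h_58 = 17·210 + 113·5 = 39
h_59 = 17·39 + 113·210 = 73
h_60 = 17·73 + 113·39 = 16
h_61 = 17·16 + 113·73 = 73
h_62 = 17·73 + 113·16 = 233
h_63 = 17·233 + 113·73 = 178
h_64 = 17·178 + 113·233 = 171
h_65 = 17·171 + 113·178 = 237
h_66 = 17·237 + 113·171 = 56
h_67 = 17·56 + 113·237 = 85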